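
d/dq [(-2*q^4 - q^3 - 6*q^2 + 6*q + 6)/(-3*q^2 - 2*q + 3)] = (12*q^5 + 15*q^4 - 20*q^3 + 21*q^2 + 30)/(9*q^4 + 12*q^3 - 14*q^2 - 12*q + 9)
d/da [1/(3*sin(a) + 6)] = -cos(a)/(3*(sin(a) + 2)^2)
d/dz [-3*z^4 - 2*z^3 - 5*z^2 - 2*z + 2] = -12*z^3 - 6*z^2 - 10*z - 2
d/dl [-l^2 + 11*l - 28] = 11 - 2*l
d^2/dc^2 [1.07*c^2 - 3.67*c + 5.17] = 2.14000000000000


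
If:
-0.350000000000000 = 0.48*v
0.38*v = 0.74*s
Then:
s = -0.37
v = -0.73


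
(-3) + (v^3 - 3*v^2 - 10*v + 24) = v^3 - 3*v^2 - 10*v + 21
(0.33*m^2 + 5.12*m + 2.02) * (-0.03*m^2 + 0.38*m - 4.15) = -0.0099*m^4 - 0.0282*m^3 + 0.5155*m^2 - 20.4804*m - 8.383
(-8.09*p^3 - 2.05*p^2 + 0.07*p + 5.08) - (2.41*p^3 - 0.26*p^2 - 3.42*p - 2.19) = -10.5*p^3 - 1.79*p^2 + 3.49*p + 7.27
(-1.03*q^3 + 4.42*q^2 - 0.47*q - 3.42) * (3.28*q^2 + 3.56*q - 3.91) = -3.3784*q^5 + 10.8308*q^4 + 18.2209*q^3 - 30.173*q^2 - 10.3375*q + 13.3722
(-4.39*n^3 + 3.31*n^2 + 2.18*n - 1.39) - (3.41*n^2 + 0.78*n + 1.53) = -4.39*n^3 - 0.1*n^2 + 1.4*n - 2.92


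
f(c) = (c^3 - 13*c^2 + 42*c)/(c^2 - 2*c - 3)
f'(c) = (2 - 2*c)*(c^3 - 13*c^2 + 42*c)/(c^2 - 2*c - 3)^2 + (3*c^2 - 26*c + 42)/(c^2 - 2*c - 3) = (c^4 - 4*c^3 - 25*c^2 + 78*c - 126)/(c^4 - 4*c^3 - 2*c^2 + 12*c + 9)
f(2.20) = -15.68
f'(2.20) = -14.43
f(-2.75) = -23.32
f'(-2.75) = -3.84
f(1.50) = -9.90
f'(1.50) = -5.24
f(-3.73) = -21.20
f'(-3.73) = -1.08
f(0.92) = -7.12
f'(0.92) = -4.88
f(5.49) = 0.26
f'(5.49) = -0.78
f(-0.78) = 49.48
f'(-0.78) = -288.89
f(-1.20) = -84.34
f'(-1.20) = -349.51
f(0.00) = 0.00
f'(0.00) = -14.00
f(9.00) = 0.90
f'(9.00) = 0.61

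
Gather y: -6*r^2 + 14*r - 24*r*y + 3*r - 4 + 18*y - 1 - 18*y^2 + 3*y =-6*r^2 + 17*r - 18*y^2 + y*(21 - 24*r) - 5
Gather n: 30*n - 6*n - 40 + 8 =24*n - 32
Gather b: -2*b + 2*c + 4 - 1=-2*b + 2*c + 3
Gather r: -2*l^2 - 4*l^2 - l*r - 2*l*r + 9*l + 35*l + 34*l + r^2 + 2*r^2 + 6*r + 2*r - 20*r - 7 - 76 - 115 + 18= -6*l^2 + 78*l + 3*r^2 + r*(-3*l - 12) - 180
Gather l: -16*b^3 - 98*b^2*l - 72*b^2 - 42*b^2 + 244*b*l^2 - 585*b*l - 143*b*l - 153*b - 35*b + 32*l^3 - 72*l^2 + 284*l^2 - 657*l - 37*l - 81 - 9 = -16*b^3 - 114*b^2 - 188*b + 32*l^3 + l^2*(244*b + 212) + l*(-98*b^2 - 728*b - 694) - 90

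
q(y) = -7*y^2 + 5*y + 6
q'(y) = 5 - 14*y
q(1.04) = 3.63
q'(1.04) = -9.56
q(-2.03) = -33.00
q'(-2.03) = 33.42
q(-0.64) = -0.07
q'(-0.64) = 13.96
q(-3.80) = -114.08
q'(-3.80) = 58.20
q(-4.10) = -132.17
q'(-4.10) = 62.40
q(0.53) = 6.68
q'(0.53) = -2.42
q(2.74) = -32.85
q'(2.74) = -33.36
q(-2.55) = -52.27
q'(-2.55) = 40.70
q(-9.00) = -606.00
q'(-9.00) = 131.00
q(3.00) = -42.00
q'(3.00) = -37.00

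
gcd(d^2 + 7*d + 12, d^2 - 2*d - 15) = d + 3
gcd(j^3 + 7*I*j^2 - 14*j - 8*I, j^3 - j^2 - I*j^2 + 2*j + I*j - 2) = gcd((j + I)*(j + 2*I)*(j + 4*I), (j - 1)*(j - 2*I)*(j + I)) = j + I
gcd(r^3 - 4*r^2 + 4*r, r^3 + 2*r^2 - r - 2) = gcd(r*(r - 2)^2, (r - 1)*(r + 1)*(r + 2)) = 1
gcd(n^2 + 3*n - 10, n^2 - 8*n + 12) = n - 2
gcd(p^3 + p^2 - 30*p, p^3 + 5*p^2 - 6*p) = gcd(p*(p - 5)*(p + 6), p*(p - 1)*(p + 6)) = p^2 + 6*p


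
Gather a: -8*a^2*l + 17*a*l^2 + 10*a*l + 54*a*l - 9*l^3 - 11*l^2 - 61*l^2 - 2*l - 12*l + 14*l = -8*a^2*l + a*(17*l^2 + 64*l) - 9*l^3 - 72*l^2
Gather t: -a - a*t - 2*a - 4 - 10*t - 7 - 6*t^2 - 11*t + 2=-3*a - 6*t^2 + t*(-a - 21) - 9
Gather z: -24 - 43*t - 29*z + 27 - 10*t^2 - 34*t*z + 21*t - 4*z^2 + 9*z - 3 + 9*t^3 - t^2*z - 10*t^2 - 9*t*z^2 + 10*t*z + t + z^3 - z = 9*t^3 - 20*t^2 - 21*t + z^3 + z^2*(-9*t - 4) + z*(-t^2 - 24*t - 21)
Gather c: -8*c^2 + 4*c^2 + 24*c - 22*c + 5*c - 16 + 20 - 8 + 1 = -4*c^2 + 7*c - 3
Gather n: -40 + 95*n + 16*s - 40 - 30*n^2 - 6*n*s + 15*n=-30*n^2 + n*(110 - 6*s) + 16*s - 80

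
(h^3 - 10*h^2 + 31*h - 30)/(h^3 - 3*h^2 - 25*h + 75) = (h - 2)/(h + 5)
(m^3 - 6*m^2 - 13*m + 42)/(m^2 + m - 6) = m - 7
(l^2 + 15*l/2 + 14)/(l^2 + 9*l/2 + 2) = (2*l + 7)/(2*l + 1)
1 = 1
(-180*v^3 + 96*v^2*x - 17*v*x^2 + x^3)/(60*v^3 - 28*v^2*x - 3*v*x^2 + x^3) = (30*v^2 - 11*v*x + x^2)/(-10*v^2 + 3*v*x + x^2)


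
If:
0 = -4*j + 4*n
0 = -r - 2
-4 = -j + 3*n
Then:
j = -2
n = -2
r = -2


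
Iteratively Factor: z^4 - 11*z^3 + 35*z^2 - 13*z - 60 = (z - 4)*(z^3 - 7*z^2 + 7*z + 15) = (z - 5)*(z - 4)*(z^2 - 2*z - 3) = (z - 5)*(z - 4)*(z + 1)*(z - 3)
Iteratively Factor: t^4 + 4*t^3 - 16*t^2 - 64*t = (t - 4)*(t^3 + 8*t^2 + 16*t) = t*(t - 4)*(t^2 + 8*t + 16) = t*(t - 4)*(t + 4)*(t + 4)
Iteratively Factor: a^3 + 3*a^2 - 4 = (a + 2)*(a^2 + a - 2) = (a + 2)^2*(a - 1)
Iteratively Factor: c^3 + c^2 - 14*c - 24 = (c + 3)*(c^2 - 2*c - 8) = (c + 2)*(c + 3)*(c - 4)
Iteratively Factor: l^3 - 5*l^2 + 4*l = (l - 4)*(l^2 - l) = (l - 4)*(l - 1)*(l)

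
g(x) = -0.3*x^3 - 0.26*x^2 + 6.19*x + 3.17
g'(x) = -0.9*x^2 - 0.52*x + 6.19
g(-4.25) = -4.80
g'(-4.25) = -7.86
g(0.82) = 7.91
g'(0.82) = 5.16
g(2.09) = 12.23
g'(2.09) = 1.17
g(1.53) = 10.96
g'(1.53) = 3.29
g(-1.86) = -7.31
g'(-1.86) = 4.04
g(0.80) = 7.80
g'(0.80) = 5.20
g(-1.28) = -4.55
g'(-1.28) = 5.38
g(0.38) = 5.47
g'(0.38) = 5.86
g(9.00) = -180.88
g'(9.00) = -71.39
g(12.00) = -478.39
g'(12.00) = -129.65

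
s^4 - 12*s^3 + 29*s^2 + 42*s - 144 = (s - 8)*(s - 3)^2*(s + 2)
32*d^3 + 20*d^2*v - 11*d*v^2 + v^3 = (-8*d + v)*(-4*d + v)*(d + v)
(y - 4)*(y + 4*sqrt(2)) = y^2 - 4*y + 4*sqrt(2)*y - 16*sqrt(2)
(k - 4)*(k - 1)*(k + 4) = k^3 - k^2 - 16*k + 16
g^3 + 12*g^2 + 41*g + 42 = (g + 2)*(g + 3)*(g + 7)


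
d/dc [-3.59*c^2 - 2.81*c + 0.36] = -7.18*c - 2.81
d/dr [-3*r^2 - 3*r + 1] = -6*r - 3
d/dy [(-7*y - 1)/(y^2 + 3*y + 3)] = (7*y^2 + 2*y - 18)/(y^4 + 6*y^3 + 15*y^2 + 18*y + 9)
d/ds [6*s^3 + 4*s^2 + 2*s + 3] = 18*s^2 + 8*s + 2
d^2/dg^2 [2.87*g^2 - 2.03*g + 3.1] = 5.74000000000000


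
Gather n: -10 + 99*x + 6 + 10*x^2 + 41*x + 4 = 10*x^2 + 140*x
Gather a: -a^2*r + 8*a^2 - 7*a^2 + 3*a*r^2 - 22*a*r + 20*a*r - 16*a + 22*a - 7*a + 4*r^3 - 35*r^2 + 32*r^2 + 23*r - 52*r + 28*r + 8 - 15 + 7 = a^2*(1 - r) + a*(3*r^2 - 2*r - 1) + 4*r^3 - 3*r^2 - r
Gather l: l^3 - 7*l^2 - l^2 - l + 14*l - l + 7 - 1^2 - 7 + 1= l^3 - 8*l^2 + 12*l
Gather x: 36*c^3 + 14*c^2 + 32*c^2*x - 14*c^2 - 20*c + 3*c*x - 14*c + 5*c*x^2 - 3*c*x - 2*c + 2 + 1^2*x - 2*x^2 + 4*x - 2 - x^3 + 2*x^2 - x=36*c^3 + 5*c*x^2 - 36*c - x^3 + x*(32*c^2 + 4)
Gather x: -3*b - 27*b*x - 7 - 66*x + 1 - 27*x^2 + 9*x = -3*b - 27*x^2 + x*(-27*b - 57) - 6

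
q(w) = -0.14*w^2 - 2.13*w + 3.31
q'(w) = -0.28*w - 2.13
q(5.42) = -12.35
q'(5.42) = -3.65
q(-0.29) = 3.92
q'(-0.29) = -2.05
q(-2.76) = 8.12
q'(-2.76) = -1.36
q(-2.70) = 8.04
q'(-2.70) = -1.37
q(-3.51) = 9.06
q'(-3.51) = -1.15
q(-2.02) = 7.04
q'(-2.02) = -1.56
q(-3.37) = 8.90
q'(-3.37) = -1.19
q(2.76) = -3.64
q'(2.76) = -2.90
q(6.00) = -14.51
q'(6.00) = -3.81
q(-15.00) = 3.76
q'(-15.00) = 2.07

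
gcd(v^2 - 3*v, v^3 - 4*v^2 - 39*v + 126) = v - 3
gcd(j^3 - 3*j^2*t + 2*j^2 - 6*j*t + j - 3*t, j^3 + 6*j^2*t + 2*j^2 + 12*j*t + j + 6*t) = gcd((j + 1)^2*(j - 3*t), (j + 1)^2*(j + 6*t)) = j^2 + 2*j + 1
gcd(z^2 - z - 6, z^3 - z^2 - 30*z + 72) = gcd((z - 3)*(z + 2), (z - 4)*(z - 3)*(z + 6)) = z - 3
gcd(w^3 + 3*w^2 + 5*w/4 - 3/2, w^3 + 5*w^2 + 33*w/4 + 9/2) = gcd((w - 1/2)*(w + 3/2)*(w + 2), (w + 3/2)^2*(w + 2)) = w^2 + 7*w/2 + 3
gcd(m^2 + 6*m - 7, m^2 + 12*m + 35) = m + 7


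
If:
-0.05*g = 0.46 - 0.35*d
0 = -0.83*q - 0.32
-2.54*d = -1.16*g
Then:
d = 1.91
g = 4.19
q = -0.39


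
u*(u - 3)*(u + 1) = u^3 - 2*u^2 - 3*u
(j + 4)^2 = j^2 + 8*j + 16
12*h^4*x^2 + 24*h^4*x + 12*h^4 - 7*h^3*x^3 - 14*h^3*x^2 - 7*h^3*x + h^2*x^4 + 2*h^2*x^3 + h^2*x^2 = (-4*h + x)*(-3*h + x)*(h*x + h)^2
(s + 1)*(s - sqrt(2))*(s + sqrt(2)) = s^3 + s^2 - 2*s - 2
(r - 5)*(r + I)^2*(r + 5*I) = r^4 - 5*r^3 + 7*I*r^3 - 11*r^2 - 35*I*r^2 + 55*r - 5*I*r + 25*I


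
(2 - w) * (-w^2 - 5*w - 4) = w^3 + 3*w^2 - 6*w - 8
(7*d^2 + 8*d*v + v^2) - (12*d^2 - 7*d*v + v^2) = -5*d^2 + 15*d*v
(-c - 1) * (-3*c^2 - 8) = 3*c^3 + 3*c^2 + 8*c + 8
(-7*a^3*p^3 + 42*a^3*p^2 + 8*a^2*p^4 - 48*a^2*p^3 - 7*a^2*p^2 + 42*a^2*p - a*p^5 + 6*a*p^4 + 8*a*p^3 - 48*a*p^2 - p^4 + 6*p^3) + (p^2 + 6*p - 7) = -7*a^3*p^3 + 42*a^3*p^2 + 8*a^2*p^4 - 48*a^2*p^3 - 7*a^2*p^2 + 42*a^2*p - a*p^5 + 6*a*p^4 + 8*a*p^3 - 48*a*p^2 - p^4 + 6*p^3 + p^2 + 6*p - 7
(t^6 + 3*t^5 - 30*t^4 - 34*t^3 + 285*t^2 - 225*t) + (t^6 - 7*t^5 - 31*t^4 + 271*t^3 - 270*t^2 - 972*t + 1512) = 2*t^6 - 4*t^5 - 61*t^4 + 237*t^3 + 15*t^2 - 1197*t + 1512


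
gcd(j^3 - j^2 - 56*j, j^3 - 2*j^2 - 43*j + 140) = j + 7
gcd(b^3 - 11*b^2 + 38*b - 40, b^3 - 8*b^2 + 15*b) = b - 5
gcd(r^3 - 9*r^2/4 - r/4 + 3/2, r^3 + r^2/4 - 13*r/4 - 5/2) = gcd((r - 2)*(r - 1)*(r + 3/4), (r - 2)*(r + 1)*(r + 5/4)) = r - 2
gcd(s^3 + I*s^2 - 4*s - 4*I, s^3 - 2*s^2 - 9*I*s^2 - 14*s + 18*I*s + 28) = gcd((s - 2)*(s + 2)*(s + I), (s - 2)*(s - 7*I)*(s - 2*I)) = s - 2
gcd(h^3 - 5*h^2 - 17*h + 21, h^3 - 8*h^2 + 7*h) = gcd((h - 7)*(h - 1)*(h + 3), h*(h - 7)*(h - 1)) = h^2 - 8*h + 7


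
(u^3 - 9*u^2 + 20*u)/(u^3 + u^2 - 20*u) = (u - 5)/(u + 5)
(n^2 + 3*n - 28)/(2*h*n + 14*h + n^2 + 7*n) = (n - 4)/(2*h + n)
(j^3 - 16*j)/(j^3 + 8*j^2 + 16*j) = (j - 4)/(j + 4)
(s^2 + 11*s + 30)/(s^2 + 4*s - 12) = (s + 5)/(s - 2)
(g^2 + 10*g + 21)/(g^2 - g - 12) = (g + 7)/(g - 4)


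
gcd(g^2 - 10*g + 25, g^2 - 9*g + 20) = g - 5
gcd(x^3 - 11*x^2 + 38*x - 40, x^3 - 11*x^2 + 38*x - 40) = x^3 - 11*x^2 + 38*x - 40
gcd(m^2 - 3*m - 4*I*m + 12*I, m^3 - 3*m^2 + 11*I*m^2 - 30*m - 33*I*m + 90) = m - 3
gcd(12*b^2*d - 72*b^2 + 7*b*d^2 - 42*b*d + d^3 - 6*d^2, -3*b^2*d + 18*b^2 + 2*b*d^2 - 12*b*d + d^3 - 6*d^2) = 3*b*d - 18*b + d^2 - 6*d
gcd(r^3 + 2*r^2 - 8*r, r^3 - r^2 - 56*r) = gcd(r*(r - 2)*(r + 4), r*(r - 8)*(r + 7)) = r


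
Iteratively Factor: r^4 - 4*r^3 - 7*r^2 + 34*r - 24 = (r + 3)*(r^3 - 7*r^2 + 14*r - 8) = (r - 1)*(r + 3)*(r^2 - 6*r + 8) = (r - 4)*(r - 1)*(r + 3)*(r - 2)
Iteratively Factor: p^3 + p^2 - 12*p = (p + 4)*(p^2 - 3*p) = (p - 3)*(p + 4)*(p)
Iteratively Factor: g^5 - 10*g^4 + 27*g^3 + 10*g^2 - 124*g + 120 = (g + 2)*(g^4 - 12*g^3 + 51*g^2 - 92*g + 60) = (g - 3)*(g + 2)*(g^3 - 9*g^2 + 24*g - 20) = (g - 5)*(g - 3)*(g + 2)*(g^2 - 4*g + 4) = (g - 5)*(g - 3)*(g - 2)*(g + 2)*(g - 2)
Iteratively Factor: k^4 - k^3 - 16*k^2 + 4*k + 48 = (k + 3)*(k^3 - 4*k^2 - 4*k + 16) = (k - 2)*(k + 3)*(k^2 - 2*k - 8) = (k - 4)*(k - 2)*(k + 3)*(k + 2)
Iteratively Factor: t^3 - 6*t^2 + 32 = (t - 4)*(t^2 - 2*t - 8) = (t - 4)*(t + 2)*(t - 4)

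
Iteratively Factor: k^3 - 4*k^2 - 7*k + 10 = (k - 5)*(k^2 + k - 2) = (k - 5)*(k + 2)*(k - 1)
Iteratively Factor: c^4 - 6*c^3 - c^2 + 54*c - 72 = (c - 4)*(c^3 - 2*c^2 - 9*c + 18) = (c - 4)*(c - 2)*(c^2 - 9) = (c - 4)*(c - 2)*(c + 3)*(c - 3)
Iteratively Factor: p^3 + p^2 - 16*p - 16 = (p - 4)*(p^2 + 5*p + 4) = (p - 4)*(p + 1)*(p + 4)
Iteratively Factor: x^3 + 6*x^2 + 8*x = (x + 2)*(x^2 + 4*x) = (x + 2)*(x + 4)*(x)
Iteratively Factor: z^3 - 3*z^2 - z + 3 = (z + 1)*(z^2 - 4*z + 3) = (z - 1)*(z + 1)*(z - 3)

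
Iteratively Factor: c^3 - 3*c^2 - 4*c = (c)*(c^2 - 3*c - 4) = c*(c + 1)*(c - 4)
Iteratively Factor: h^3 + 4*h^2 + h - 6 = (h + 2)*(h^2 + 2*h - 3) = (h - 1)*(h + 2)*(h + 3)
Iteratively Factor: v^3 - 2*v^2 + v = (v - 1)*(v^2 - v) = v*(v - 1)*(v - 1)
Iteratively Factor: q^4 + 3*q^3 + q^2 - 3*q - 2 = (q + 1)*(q^3 + 2*q^2 - q - 2) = (q - 1)*(q + 1)*(q^2 + 3*q + 2) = (q - 1)*(q + 1)*(q + 2)*(q + 1)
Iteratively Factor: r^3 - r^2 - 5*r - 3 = (r - 3)*(r^2 + 2*r + 1) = (r - 3)*(r + 1)*(r + 1)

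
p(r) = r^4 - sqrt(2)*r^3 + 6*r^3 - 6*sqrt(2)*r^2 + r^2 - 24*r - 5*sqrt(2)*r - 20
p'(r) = 4*r^3 - 3*sqrt(2)*r^2 + 18*r^2 - 12*sqrt(2)*r + 2*r - 24 - 5*sqrt(2)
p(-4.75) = -23.70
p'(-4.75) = -78.25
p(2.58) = -26.93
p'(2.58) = 90.57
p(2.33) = -45.55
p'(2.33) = 59.33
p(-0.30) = -11.47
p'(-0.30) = -25.45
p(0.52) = -37.46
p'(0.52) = -34.57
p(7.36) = 4108.49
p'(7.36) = 2198.73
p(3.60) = 153.05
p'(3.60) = 279.95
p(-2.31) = -16.22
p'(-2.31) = 27.62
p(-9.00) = 2871.29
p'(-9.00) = -1697.99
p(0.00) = -20.00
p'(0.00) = -31.07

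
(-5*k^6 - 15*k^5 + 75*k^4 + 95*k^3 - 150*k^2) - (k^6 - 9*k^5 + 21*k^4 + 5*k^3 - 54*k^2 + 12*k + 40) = -6*k^6 - 6*k^5 + 54*k^4 + 90*k^3 - 96*k^2 - 12*k - 40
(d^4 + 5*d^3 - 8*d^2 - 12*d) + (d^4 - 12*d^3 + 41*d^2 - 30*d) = 2*d^4 - 7*d^3 + 33*d^2 - 42*d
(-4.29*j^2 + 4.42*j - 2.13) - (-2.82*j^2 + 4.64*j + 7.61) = -1.47*j^2 - 0.22*j - 9.74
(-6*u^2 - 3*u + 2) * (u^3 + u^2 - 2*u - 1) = -6*u^5 - 9*u^4 + 11*u^3 + 14*u^2 - u - 2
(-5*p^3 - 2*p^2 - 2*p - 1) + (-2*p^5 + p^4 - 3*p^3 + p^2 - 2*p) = -2*p^5 + p^4 - 8*p^3 - p^2 - 4*p - 1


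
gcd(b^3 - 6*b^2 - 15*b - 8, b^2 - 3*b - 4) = b + 1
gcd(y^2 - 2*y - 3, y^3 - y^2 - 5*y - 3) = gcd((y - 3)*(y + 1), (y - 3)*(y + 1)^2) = y^2 - 2*y - 3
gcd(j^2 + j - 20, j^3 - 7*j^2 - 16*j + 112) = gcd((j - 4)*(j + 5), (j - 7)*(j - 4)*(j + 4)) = j - 4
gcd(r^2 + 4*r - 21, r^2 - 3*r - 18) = 1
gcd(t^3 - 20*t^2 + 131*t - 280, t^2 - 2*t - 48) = t - 8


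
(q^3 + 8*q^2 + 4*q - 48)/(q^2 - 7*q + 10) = (q^2 + 10*q + 24)/(q - 5)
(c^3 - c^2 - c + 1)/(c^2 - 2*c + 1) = c + 1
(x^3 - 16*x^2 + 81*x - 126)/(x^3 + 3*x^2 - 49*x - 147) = (x^2 - 9*x + 18)/(x^2 + 10*x + 21)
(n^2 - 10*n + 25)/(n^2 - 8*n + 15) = (n - 5)/(n - 3)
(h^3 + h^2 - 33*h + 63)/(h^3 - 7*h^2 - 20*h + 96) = (h^2 + 4*h - 21)/(h^2 - 4*h - 32)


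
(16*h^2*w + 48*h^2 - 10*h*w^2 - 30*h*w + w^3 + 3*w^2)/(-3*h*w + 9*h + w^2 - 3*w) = (-16*h^2*w - 48*h^2 + 10*h*w^2 + 30*h*w - w^3 - 3*w^2)/(3*h*w - 9*h - w^2 + 3*w)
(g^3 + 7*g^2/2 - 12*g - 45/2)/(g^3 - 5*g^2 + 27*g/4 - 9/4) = 2*(2*g^2 + 13*g + 15)/(4*g^2 - 8*g + 3)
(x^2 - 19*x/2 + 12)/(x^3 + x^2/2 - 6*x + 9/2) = (x - 8)/(x^2 + 2*x - 3)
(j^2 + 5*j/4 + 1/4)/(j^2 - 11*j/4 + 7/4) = (4*j^2 + 5*j + 1)/(4*j^2 - 11*j + 7)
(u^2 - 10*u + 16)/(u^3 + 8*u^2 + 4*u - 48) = (u - 8)/(u^2 + 10*u + 24)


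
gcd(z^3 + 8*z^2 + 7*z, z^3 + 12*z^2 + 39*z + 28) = z^2 + 8*z + 7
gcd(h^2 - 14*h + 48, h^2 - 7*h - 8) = h - 8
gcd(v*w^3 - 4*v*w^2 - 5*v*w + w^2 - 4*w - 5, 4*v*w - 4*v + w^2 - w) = 1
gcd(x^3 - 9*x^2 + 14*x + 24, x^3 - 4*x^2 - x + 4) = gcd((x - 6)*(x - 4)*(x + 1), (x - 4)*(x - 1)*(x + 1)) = x^2 - 3*x - 4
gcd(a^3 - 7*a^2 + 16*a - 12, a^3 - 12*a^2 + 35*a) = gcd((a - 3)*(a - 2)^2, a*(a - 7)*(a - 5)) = 1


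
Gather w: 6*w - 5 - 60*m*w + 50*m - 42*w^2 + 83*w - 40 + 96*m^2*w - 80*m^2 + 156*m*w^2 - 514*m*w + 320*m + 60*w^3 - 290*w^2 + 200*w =-80*m^2 + 370*m + 60*w^3 + w^2*(156*m - 332) + w*(96*m^2 - 574*m + 289) - 45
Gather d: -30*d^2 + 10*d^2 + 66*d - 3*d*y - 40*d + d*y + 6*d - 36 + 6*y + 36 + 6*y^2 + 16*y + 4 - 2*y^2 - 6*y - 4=-20*d^2 + d*(32 - 2*y) + 4*y^2 + 16*y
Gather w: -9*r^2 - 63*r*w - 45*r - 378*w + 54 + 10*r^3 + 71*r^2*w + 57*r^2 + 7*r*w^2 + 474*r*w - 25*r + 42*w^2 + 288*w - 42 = 10*r^3 + 48*r^2 - 70*r + w^2*(7*r + 42) + w*(71*r^2 + 411*r - 90) + 12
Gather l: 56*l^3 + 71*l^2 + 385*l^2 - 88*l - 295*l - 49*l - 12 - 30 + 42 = 56*l^3 + 456*l^2 - 432*l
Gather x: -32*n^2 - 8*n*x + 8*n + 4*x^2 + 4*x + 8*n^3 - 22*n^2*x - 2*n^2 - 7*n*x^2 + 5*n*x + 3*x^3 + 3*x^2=8*n^3 - 34*n^2 + 8*n + 3*x^3 + x^2*(7 - 7*n) + x*(-22*n^2 - 3*n + 4)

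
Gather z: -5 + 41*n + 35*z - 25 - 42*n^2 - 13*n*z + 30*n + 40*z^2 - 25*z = -42*n^2 + 71*n + 40*z^2 + z*(10 - 13*n) - 30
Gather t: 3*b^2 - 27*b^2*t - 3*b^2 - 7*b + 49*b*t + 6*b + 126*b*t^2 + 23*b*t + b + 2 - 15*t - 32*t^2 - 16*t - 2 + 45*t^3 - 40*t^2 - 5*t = 45*t^3 + t^2*(126*b - 72) + t*(-27*b^2 + 72*b - 36)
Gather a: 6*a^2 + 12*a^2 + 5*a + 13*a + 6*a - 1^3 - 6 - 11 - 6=18*a^2 + 24*a - 24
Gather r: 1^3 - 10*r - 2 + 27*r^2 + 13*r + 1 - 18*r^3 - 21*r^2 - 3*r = -18*r^3 + 6*r^2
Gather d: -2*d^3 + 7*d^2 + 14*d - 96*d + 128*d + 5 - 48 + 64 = -2*d^3 + 7*d^2 + 46*d + 21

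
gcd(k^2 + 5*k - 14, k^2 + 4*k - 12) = k - 2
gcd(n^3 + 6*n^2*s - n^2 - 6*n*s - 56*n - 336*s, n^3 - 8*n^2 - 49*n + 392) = n^2 - n - 56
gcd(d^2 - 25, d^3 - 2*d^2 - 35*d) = d + 5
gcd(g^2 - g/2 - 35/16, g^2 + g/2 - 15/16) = g + 5/4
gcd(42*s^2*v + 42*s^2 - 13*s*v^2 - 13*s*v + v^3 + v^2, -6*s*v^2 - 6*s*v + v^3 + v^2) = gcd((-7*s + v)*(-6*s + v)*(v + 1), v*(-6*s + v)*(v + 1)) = 6*s*v + 6*s - v^2 - v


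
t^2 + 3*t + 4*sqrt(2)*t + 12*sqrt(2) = (t + 3)*(t + 4*sqrt(2))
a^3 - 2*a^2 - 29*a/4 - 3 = (a - 4)*(a + 1/2)*(a + 3/2)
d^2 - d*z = d*(d - z)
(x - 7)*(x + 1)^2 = x^3 - 5*x^2 - 13*x - 7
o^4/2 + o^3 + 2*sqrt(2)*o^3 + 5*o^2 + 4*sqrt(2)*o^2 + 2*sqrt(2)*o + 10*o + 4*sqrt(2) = (o/2 + sqrt(2))*(o + 2)*(o + sqrt(2))^2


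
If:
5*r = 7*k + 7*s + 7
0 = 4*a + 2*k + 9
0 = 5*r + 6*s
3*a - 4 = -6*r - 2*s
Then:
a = -69/13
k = 159/26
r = 777/169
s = -1295/338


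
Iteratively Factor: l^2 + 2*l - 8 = (l + 4)*(l - 2)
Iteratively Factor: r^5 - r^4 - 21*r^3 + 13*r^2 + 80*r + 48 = (r + 1)*(r^4 - 2*r^3 - 19*r^2 + 32*r + 48) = (r - 4)*(r + 1)*(r^3 + 2*r^2 - 11*r - 12) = (r - 4)*(r + 1)*(r + 4)*(r^2 - 2*r - 3) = (r - 4)*(r + 1)^2*(r + 4)*(r - 3)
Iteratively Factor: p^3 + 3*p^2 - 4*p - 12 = (p + 2)*(p^2 + p - 6) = (p + 2)*(p + 3)*(p - 2)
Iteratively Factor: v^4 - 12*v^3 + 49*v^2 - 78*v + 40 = (v - 4)*(v^3 - 8*v^2 + 17*v - 10) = (v - 4)*(v - 1)*(v^2 - 7*v + 10) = (v - 4)*(v - 2)*(v - 1)*(v - 5)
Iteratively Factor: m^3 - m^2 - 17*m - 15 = (m + 3)*(m^2 - 4*m - 5) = (m - 5)*(m + 3)*(m + 1)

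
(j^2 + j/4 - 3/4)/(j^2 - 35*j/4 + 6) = (j + 1)/(j - 8)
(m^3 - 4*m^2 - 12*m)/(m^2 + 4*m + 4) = m*(m - 6)/(m + 2)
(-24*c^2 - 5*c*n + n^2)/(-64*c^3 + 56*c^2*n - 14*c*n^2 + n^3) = (3*c + n)/(8*c^2 - 6*c*n + n^2)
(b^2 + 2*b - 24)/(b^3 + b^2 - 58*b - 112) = (b^2 + 2*b - 24)/(b^3 + b^2 - 58*b - 112)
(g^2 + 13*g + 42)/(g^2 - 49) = (g + 6)/(g - 7)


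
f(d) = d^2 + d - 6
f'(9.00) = 19.00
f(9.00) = 84.00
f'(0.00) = 1.00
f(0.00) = -6.00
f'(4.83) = 10.66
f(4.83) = 22.16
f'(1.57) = 4.14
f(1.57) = -1.97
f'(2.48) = 5.96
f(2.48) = 2.63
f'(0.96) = 2.92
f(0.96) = -4.12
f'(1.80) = 4.60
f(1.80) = -0.96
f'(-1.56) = -2.12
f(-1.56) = -5.13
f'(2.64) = 6.28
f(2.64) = 3.61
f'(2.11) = 5.22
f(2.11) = 0.56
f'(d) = 2*d + 1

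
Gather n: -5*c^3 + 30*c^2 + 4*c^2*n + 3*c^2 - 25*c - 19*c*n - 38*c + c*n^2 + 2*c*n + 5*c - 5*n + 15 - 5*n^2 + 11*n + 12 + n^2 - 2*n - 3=-5*c^3 + 33*c^2 - 58*c + n^2*(c - 4) + n*(4*c^2 - 17*c + 4) + 24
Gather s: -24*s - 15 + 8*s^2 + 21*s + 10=8*s^2 - 3*s - 5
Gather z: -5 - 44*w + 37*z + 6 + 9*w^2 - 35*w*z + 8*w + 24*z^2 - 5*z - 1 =9*w^2 - 36*w + 24*z^2 + z*(32 - 35*w)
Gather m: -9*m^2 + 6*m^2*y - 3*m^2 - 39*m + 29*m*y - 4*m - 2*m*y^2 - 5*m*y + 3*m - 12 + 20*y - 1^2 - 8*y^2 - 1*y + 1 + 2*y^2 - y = m^2*(6*y - 12) + m*(-2*y^2 + 24*y - 40) - 6*y^2 + 18*y - 12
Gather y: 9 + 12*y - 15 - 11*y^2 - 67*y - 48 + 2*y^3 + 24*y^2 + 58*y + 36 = 2*y^3 + 13*y^2 + 3*y - 18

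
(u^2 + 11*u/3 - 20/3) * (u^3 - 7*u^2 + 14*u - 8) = u^5 - 10*u^4/3 - 55*u^3/3 + 90*u^2 - 368*u/3 + 160/3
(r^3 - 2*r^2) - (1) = r^3 - 2*r^2 - 1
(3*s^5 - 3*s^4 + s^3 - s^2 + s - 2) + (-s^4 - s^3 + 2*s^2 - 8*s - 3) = 3*s^5 - 4*s^4 + s^2 - 7*s - 5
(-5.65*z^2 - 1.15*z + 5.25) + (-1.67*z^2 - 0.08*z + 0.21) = -7.32*z^2 - 1.23*z + 5.46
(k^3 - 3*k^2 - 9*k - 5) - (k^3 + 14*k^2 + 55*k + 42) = -17*k^2 - 64*k - 47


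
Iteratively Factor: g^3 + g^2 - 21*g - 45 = (g + 3)*(g^2 - 2*g - 15) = (g + 3)^2*(g - 5)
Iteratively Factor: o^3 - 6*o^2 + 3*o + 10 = (o - 2)*(o^2 - 4*o - 5) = (o - 5)*(o - 2)*(o + 1)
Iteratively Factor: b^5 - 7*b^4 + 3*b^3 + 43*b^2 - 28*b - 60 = (b - 5)*(b^4 - 2*b^3 - 7*b^2 + 8*b + 12) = (b - 5)*(b + 2)*(b^3 - 4*b^2 + b + 6) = (b - 5)*(b + 1)*(b + 2)*(b^2 - 5*b + 6) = (b - 5)*(b - 2)*(b + 1)*(b + 2)*(b - 3)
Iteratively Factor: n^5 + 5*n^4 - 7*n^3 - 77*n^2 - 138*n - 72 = (n - 4)*(n^4 + 9*n^3 + 29*n^2 + 39*n + 18) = (n - 4)*(n + 1)*(n^3 + 8*n^2 + 21*n + 18) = (n - 4)*(n + 1)*(n + 3)*(n^2 + 5*n + 6) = (n - 4)*(n + 1)*(n + 2)*(n + 3)*(n + 3)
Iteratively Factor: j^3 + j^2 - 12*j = (j - 3)*(j^2 + 4*j) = j*(j - 3)*(j + 4)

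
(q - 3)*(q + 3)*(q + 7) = q^3 + 7*q^2 - 9*q - 63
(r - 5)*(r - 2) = r^2 - 7*r + 10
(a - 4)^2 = a^2 - 8*a + 16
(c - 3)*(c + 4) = c^2 + c - 12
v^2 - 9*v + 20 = (v - 5)*(v - 4)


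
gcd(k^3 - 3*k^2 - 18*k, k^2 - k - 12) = k + 3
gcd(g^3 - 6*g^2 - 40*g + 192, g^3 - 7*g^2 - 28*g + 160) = g^2 - 12*g + 32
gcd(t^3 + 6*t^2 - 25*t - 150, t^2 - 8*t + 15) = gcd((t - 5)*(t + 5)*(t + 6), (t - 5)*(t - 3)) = t - 5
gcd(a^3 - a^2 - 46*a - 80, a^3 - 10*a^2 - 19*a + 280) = a^2 - 3*a - 40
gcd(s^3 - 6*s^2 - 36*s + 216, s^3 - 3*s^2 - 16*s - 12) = s - 6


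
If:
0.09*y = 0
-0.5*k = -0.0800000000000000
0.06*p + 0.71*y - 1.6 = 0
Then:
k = 0.16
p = 26.67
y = 0.00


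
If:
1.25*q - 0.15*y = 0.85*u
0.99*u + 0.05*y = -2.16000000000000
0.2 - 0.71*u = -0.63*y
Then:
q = -1.71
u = -2.05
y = -2.63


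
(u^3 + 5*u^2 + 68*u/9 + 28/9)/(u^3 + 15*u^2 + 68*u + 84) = (u^2 + 3*u + 14/9)/(u^2 + 13*u + 42)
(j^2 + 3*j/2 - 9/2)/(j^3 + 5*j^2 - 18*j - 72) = (j - 3/2)/(j^2 + 2*j - 24)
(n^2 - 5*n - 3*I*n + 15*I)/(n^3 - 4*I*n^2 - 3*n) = (n - 5)/(n*(n - I))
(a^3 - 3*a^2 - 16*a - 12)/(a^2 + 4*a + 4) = (a^2 - 5*a - 6)/(a + 2)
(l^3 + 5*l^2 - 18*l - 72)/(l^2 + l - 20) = (l^2 + 9*l + 18)/(l + 5)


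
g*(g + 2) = g^2 + 2*g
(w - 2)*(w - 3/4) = w^2 - 11*w/4 + 3/2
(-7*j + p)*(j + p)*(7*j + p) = -49*j^3 - 49*j^2*p + j*p^2 + p^3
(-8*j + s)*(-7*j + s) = 56*j^2 - 15*j*s + s^2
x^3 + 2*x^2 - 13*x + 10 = (x - 2)*(x - 1)*(x + 5)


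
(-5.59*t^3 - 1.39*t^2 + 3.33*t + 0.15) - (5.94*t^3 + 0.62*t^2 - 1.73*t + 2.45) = -11.53*t^3 - 2.01*t^2 + 5.06*t - 2.3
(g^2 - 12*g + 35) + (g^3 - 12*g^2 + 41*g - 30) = g^3 - 11*g^2 + 29*g + 5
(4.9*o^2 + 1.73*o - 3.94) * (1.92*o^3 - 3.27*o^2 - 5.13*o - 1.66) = 9.408*o^5 - 12.7014*o^4 - 38.3589*o^3 - 4.1251*o^2 + 17.3404*o + 6.5404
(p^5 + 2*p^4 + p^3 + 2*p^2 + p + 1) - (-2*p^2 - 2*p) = p^5 + 2*p^4 + p^3 + 4*p^2 + 3*p + 1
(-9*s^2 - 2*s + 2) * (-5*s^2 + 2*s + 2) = 45*s^4 - 8*s^3 - 32*s^2 + 4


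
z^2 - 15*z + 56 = (z - 8)*(z - 7)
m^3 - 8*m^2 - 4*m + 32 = (m - 8)*(m - 2)*(m + 2)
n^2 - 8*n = n*(n - 8)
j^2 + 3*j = j*(j + 3)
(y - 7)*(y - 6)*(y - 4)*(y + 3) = y^4 - 14*y^3 + 43*y^2 + 114*y - 504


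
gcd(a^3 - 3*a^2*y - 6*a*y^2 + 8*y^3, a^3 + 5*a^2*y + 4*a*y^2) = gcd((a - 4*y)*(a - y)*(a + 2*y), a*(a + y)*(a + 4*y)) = 1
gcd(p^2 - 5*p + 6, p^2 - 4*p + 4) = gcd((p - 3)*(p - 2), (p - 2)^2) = p - 2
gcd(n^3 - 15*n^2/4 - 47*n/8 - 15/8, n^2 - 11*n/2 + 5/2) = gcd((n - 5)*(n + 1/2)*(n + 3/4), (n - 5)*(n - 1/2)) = n - 5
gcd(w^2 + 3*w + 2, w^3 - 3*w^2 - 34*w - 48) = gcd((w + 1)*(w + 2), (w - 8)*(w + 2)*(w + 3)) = w + 2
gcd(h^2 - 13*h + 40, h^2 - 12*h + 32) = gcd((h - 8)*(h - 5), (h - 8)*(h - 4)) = h - 8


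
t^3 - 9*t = t*(t - 3)*(t + 3)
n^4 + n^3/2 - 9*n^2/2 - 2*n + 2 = (n - 2)*(n - 1/2)*(n + 1)*(n + 2)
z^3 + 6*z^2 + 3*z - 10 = (z - 1)*(z + 2)*(z + 5)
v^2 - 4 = (v - 2)*(v + 2)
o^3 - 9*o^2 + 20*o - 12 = (o - 6)*(o - 2)*(o - 1)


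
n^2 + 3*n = n*(n + 3)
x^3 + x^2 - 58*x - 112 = (x - 8)*(x + 2)*(x + 7)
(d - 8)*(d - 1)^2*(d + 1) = d^4 - 9*d^3 + 7*d^2 + 9*d - 8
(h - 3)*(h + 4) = h^2 + h - 12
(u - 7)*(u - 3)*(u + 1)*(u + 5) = u^4 - 4*u^3 - 34*u^2 + 76*u + 105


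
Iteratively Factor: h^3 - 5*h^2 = (h)*(h^2 - 5*h) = h^2*(h - 5)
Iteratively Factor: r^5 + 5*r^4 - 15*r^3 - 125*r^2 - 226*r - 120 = (r + 2)*(r^4 + 3*r^3 - 21*r^2 - 83*r - 60) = (r + 2)*(r + 4)*(r^3 - r^2 - 17*r - 15) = (r + 1)*(r + 2)*(r + 4)*(r^2 - 2*r - 15) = (r + 1)*(r + 2)*(r + 3)*(r + 4)*(r - 5)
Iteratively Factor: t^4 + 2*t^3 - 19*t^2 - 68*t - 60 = (t + 2)*(t^3 - 19*t - 30) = (t - 5)*(t + 2)*(t^2 + 5*t + 6) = (t - 5)*(t + 2)^2*(t + 3)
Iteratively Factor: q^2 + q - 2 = (q + 2)*(q - 1)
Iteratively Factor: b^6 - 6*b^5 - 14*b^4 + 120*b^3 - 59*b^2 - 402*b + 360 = (b - 1)*(b^5 - 5*b^4 - 19*b^3 + 101*b^2 + 42*b - 360) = (b - 1)*(b + 4)*(b^4 - 9*b^3 + 17*b^2 + 33*b - 90) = (b - 5)*(b - 1)*(b + 4)*(b^3 - 4*b^2 - 3*b + 18) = (b - 5)*(b - 1)*(b + 2)*(b + 4)*(b^2 - 6*b + 9) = (b - 5)*(b - 3)*(b - 1)*(b + 2)*(b + 4)*(b - 3)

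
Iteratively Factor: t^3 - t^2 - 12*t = (t - 4)*(t^2 + 3*t) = (t - 4)*(t + 3)*(t)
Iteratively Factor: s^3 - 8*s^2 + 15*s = (s)*(s^2 - 8*s + 15) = s*(s - 3)*(s - 5)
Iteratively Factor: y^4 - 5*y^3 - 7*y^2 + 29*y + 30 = (y + 2)*(y^3 - 7*y^2 + 7*y + 15) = (y + 1)*(y + 2)*(y^2 - 8*y + 15) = (y - 3)*(y + 1)*(y + 2)*(y - 5)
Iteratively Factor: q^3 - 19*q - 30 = (q + 3)*(q^2 - 3*q - 10) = (q + 2)*(q + 3)*(q - 5)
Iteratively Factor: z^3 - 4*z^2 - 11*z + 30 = (z + 3)*(z^2 - 7*z + 10) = (z - 2)*(z + 3)*(z - 5)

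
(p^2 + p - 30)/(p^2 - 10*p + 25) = (p + 6)/(p - 5)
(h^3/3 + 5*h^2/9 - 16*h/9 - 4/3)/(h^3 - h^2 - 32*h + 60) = (3*h^2 + 11*h + 6)/(9*(h^2 + h - 30))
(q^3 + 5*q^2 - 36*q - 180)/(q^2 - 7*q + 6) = (q^2 + 11*q + 30)/(q - 1)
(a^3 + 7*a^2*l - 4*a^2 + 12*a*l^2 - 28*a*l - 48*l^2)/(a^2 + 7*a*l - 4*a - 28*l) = (a^2 + 7*a*l + 12*l^2)/(a + 7*l)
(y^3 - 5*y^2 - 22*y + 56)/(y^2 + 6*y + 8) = (y^2 - 9*y + 14)/(y + 2)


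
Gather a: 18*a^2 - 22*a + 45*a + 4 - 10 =18*a^2 + 23*a - 6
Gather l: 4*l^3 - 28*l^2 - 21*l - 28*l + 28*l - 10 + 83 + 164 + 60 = 4*l^3 - 28*l^2 - 21*l + 297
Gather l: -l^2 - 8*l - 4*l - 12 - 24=-l^2 - 12*l - 36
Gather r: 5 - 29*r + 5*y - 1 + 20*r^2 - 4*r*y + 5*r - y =20*r^2 + r*(-4*y - 24) + 4*y + 4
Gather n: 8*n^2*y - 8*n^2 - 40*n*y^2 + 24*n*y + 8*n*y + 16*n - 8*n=n^2*(8*y - 8) + n*(-40*y^2 + 32*y + 8)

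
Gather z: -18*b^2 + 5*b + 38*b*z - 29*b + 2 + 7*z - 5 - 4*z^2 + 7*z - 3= -18*b^2 - 24*b - 4*z^2 + z*(38*b + 14) - 6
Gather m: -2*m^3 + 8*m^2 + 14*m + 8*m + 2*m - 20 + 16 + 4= -2*m^3 + 8*m^2 + 24*m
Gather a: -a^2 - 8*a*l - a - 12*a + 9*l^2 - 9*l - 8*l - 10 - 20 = -a^2 + a*(-8*l - 13) + 9*l^2 - 17*l - 30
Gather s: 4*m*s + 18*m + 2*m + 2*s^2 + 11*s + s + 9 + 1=20*m + 2*s^2 + s*(4*m + 12) + 10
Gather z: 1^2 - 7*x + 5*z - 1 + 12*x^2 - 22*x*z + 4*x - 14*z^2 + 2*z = 12*x^2 - 3*x - 14*z^2 + z*(7 - 22*x)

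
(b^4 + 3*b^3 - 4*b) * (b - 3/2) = b^5 + 3*b^4/2 - 9*b^3/2 - 4*b^2 + 6*b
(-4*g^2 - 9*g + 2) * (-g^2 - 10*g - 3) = 4*g^4 + 49*g^3 + 100*g^2 + 7*g - 6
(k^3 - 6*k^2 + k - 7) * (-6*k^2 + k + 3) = -6*k^5 + 37*k^4 - 9*k^3 + 25*k^2 - 4*k - 21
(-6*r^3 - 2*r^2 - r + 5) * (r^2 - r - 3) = -6*r^5 + 4*r^4 + 19*r^3 + 12*r^2 - 2*r - 15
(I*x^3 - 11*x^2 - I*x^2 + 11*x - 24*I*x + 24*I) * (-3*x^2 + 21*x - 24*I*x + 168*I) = -3*I*x^5 + 57*x^4 + 24*I*x^4 - 456*x^3 + 315*I*x^3 - 177*x^2 - 2688*I*x^2 + 4608*x + 2352*I*x - 4032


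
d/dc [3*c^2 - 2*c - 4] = 6*c - 2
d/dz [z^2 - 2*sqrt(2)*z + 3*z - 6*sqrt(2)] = 2*z - 2*sqrt(2) + 3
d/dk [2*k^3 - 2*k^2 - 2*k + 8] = 6*k^2 - 4*k - 2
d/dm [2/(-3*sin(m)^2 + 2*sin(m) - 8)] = 4*(3*sin(m) - 1)*cos(m)/(3*sin(m)^2 - 2*sin(m) + 8)^2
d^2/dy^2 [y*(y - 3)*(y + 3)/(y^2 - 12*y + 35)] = 40*(5*y^3 - 63*y^2 + 231*y - 189)/(y^6 - 36*y^5 + 537*y^4 - 4248*y^3 + 18795*y^2 - 44100*y + 42875)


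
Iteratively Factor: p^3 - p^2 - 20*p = (p + 4)*(p^2 - 5*p) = (p - 5)*(p + 4)*(p)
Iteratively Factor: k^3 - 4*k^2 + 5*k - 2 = (k - 1)*(k^2 - 3*k + 2) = (k - 1)^2*(k - 2)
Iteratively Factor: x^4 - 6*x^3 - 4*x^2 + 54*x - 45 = (x + 3)*(x^3 - 9*x^2 + 23*x - 15) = (x - 5)*(x + 3)*(x^2 - 4*x + 3) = (x - 5)*(x - 1)*(x + 3)*(x - 3)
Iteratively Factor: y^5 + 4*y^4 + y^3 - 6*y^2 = (y - 1)*(y^4 + 5*y^3 + 6*y^2) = y*(y - 1)*(y^3 + 5*y^2 + 6*y) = y^2*(y - 1)*(y^2 + 5*y + 6) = y^2*(y - 1)*(y + 2)*(y + 3)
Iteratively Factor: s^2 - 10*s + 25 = (s - 5)*(s - 5)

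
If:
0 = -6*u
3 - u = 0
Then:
No Solution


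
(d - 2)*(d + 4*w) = d^2 + 4*d*w - 2*d - 8*w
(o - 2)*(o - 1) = o^2 - 3*o + 2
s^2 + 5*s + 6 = (s + 2)*(s + 3)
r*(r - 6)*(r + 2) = r^3 - 4*r^2 - 12*r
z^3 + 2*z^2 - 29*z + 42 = (z - 3)*(z - 2)*(z + 7)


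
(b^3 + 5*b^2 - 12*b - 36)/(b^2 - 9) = (b^2 + 8*b + 12)/(b + 3)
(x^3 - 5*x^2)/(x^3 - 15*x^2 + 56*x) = x*(x - 5)/(x^2 - 15*x + 56)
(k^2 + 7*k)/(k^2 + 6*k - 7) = k/(k - 1)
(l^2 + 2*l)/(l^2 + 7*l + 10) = l/(l + 5)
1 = 1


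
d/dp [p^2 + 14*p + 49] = 2*p + 14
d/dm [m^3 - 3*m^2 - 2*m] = 3*m^2 - 6*m - 2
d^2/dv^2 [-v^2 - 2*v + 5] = -2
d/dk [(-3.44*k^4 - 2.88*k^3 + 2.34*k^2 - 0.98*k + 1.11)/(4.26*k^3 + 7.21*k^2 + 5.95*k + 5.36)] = (-14.6544*k^6 - 49.6048*k^5 - 92.1372*k^4 - 99.676*k^3 - 39.5074*k^2 + 9.0786*k - 11.8573)/(18.1476*k^6 + 61.4292*k^5 + 102.6781*k^4 + 131.4662*k^3 + 112.6937*k^2 + 63.784*k + 28.7296)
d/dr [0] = 0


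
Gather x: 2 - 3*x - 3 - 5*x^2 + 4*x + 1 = -5*x^2 + x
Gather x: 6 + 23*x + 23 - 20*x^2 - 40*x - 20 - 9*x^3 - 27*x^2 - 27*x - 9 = -9*x^3 - 47*x^2 - 44*x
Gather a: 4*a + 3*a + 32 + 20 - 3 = 7*a + 49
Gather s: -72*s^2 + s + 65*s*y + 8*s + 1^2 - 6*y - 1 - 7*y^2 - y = -72*s^2 + s*(65*y + 9) - 7*y^2 - 7*y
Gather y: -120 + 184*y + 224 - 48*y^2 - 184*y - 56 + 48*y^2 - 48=0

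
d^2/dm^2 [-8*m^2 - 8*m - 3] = -16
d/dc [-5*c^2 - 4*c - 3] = -10*c - 4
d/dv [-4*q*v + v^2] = -4*q + 2*v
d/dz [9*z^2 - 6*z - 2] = 18*z - 6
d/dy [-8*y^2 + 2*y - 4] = 2 - 16*y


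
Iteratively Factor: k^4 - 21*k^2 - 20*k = (k - 5)*(k^3 + 5*k^2 + 4*k) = (k - 5)*(k + 1)*(k^2 + 4*k) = (k - 5)*(k + 1)*(k + 4)*(k)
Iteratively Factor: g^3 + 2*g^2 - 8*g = (g)*(g^2 + 2*g - 8) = g*(g + 4)*(g - 2)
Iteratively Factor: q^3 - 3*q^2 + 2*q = (q - 1)*(q^2 - 2*q) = (q - 2)*(q - 1)*(q)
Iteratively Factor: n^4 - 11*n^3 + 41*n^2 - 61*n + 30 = (n - 1)*(n^3 - 10*n^2 + 31*n - 30) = (n - 3)*(n - 1)*(n^2 - 7*n + 10) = (n - 3)*(n - 2)*(n - 1)*(n - 5)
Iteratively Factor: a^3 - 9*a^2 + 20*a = (a - 4)*(a^2 - 5*a) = a*(a - 4)*(a - 5)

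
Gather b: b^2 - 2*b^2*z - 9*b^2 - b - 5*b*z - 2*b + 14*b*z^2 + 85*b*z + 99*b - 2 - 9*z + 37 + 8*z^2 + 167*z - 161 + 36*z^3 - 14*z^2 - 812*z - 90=b^2*(-2*z - 8) + b*(14*z^2 + 80*z + 96) + 36*z^3 - 6*z^2 - 654*z - 216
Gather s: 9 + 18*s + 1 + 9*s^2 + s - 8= 9*s^2 + 19*s + 2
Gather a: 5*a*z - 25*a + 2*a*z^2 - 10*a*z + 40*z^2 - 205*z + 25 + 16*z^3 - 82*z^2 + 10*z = a*(2*z^2 - 5*z - 25) + 16*z^3 - 42*z^2 - 195*z + 25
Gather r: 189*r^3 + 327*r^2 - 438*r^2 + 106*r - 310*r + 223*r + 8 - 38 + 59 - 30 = 189*r^3 - 111*r^2 + 19*r - 1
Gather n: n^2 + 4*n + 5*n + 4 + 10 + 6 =n^2 + 9*n + 20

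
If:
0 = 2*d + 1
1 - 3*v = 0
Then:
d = -1/2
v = 1/3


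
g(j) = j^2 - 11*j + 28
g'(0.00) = -11.00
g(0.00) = 28.00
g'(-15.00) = -41.00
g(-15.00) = 418.00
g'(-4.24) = -19.48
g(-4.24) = 92.62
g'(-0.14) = -11.28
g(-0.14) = 29.56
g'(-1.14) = -13.28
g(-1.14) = 41.84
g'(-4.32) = -19.64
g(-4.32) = 94.18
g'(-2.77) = -16.54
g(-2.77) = 66.14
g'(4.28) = -2.44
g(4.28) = -0.76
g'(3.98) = -3.04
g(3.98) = 0.06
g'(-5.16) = -21.32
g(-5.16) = 111.39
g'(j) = 2*j - 11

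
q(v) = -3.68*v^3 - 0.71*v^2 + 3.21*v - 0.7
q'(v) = -11.04*v^2 - 1.42*v + 3.21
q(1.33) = -6.34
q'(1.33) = -18.21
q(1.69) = -15.07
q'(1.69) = -30.72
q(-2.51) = 44.96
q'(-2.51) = -62.78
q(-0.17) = -1.25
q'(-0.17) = 3.13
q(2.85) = -82.51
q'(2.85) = -90.51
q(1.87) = -21.24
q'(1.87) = -38.05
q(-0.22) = -1.40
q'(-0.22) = 2.99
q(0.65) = 0.08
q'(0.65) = -2.38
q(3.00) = -96.82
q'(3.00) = -100.41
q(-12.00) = 6217.58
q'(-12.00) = -1569.51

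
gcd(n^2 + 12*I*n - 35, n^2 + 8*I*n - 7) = n + 7*I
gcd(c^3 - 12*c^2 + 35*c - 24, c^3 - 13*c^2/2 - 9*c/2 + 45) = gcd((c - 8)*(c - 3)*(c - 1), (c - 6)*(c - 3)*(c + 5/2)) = c - 3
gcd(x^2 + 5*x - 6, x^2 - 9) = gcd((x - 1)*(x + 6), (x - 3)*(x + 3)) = 1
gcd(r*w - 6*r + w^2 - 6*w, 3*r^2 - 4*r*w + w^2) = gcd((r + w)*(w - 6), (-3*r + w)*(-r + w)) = 1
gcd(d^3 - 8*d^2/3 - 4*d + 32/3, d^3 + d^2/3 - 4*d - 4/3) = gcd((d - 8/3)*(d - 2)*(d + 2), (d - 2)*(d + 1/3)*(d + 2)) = d^2 - 4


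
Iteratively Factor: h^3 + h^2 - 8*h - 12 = (h + 2)*(h^2 - h - 6) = (h + 2)^2*(h - 3)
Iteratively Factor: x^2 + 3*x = (x + 3)*(x)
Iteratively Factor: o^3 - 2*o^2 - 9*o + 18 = (o + 3)*(o^2 - 5*o + 6) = (o - 2)*(o + 3)*(o - 3)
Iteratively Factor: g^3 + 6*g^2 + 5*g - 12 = (g + 3)*(g^2 + 3*g - 4) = (g - 1)*(g + 3)*(g + 4)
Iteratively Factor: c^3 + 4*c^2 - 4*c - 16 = (c + 2)*(c^2 + 2*c - 8) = (c + 2)*(c + 4)*(c - 2)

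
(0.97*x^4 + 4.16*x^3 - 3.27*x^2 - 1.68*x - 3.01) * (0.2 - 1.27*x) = -1.2319*x^5 - 5.0892*x^4 + 4.9849*x^3 + 1.4796*x^2 + 3.4867*x - 0.602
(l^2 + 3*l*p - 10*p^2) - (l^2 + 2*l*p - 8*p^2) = l*p - 2*p^2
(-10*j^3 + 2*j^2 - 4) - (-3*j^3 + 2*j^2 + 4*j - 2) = -7*j^3 - 4*j - 2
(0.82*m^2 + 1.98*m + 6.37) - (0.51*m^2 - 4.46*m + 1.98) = 0.31*m^2 + 6.44*m + 4.39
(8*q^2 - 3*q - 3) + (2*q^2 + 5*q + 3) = 10*q^2 + 2*q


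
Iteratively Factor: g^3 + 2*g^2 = (g)*(g^2 + 2*g) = g^2*(g + 2)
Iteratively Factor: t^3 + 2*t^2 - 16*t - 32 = (t - 4)*(t^2 + 6*t + 8) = (t - 4)*(t + 4)*(t + 2)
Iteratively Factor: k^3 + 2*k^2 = (k + 2)*(k^2) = k*(k + 2)*(k)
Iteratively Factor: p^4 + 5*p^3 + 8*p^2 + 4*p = (p)*(p^3 + 5*p^2 + 8*p + 4) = p*(p + 2)*(p^2 + 3*p + 2) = p*(p + 2)^2*(p + 1)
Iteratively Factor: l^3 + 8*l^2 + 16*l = (l)*(l^2 + 8*l + 16) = l*(l + 4)*(l + 4)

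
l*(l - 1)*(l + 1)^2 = l^4 + l^3 - l^2 - l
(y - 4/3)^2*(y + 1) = y^3 - 5*y^2/3 - 8*y/9 + 16/9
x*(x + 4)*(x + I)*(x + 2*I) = x^4 + 4*x^3 + 3*I*x^3 - 2*x^2 + 12*I*x^2 - 8*x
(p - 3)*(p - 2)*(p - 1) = p^3 - 6*p^2 + 11*p - 6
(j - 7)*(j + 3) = j^2 - 4*j - 21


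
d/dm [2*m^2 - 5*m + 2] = 4*m - 5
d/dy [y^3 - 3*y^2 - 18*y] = 3*y^2 - 6*y - 18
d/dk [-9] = 0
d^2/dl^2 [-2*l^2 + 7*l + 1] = -4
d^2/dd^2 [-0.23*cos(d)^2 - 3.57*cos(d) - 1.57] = 3.57*cos(d) + 0.46*cos(2*d)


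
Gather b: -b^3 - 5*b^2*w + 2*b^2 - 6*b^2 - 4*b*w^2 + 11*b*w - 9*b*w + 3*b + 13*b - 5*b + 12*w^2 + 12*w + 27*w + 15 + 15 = -b^3 + b^2*(-5*w - 4) + b*(-4*w^2 + 2*w + 11) + 12*w^2 + 39*w + 30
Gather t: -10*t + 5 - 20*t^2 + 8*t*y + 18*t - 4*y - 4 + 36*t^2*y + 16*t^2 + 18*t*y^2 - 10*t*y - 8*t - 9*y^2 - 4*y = t^2*(36*y - 4) + t*(18*y^2 - 2*y) - 9*y^2 - 8*y + 1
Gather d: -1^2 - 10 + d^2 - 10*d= d^2 - 10*d - 11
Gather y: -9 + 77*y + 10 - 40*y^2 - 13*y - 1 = -40*y^2 + 64*y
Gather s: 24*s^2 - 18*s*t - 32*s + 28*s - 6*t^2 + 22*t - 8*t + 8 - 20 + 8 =24*s^2 + s*(-18*t - 4) - 6*t^2 + 14*t - 4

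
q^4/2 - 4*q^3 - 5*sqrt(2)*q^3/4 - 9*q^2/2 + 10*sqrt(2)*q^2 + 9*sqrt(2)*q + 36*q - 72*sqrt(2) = (q/2 + sqrt(2))*(q - 8)*(q - 3*sqrt(2))*(q - 3*sqrt(2)/2)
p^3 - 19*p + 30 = (p - 3)*(p - 2)*(p + 5)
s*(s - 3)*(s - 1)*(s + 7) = s^4 + 3*s^3 - 25*s^2 + 21*s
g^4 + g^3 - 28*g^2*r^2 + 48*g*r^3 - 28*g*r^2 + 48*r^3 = (g + 1)*(g - 4*r)*(g - 2*r)*(g + 6*r)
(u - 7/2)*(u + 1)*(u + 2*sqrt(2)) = u^3 - 5*u^2/2 + 2*sqrt(2)*u^2 - 5*sqrt(2)*u - 7*u/2 - 7*sqrt(2)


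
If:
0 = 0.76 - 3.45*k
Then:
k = 0.22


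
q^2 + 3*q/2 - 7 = (q - 2)*(q + 7/2)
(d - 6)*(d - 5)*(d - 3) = d^3 - 14*d^2 + 63*d - 90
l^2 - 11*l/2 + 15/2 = (l - 3)*(l - 5/2)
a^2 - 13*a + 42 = (a - 7)*(a - 6)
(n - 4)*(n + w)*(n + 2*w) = n^3 + 3*n^2*w - 4*n^2 + 2*n*w^2 - 12*n*w - 8*w^2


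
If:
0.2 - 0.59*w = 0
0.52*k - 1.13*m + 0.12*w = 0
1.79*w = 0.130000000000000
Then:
No Solution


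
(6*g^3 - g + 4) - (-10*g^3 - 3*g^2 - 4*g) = 16*g^3 + 3*g^2 + 3*g + 4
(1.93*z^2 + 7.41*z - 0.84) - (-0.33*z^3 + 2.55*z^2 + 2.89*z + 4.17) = 0.33*z^3 - 0.62*z^2 + 4.52*z - 5.01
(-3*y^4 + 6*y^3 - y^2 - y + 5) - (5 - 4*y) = -3*y^4 + 6*y^3 - y^2 + 3*y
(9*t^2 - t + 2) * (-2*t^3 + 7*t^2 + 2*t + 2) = -18*t^5 + 65*t^4 + 7*t^3 + 30*t^2 + 2*t + 4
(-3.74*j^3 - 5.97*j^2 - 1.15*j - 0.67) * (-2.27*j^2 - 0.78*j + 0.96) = 8.4898*j^5 + 16.4691*j^4 + 3.6767*j^3 - 3.3133*j^2 - 0.5814*j - 0.6432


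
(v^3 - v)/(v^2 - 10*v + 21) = (v^3 - v)/(v^2 - 10*v + 21)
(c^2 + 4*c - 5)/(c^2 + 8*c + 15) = (c - 1)/(c + 3)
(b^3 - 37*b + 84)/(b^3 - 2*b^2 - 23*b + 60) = (b + 7)/(b + 5)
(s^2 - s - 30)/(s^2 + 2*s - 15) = (s - 6)/(s - 3)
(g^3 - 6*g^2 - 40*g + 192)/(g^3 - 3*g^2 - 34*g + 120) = (g - 8)/(g - 5)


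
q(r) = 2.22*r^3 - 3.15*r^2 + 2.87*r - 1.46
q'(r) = 6.66*r^2 - 6.3*r + 2.87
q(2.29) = 15.25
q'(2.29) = 23.37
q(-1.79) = -29.42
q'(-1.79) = 35.49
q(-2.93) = -92.75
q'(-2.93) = 78.50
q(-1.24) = -14.09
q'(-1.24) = 20.92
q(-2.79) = -82.20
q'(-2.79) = 72.29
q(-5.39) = -456.08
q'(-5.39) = 230.31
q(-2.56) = -66.70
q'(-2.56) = 62.64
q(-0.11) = -1.82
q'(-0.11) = 3.64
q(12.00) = 3415.54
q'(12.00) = 886.31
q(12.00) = 3415.54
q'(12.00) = 886.31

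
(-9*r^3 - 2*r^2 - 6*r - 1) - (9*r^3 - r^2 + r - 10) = -18*r^3 - r^2 - 7*r + 9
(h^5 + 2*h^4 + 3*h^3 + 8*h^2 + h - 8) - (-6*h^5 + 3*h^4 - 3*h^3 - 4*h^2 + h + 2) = 7*h^5 - h^4 + 6*h^3 + 12*h^2 - 10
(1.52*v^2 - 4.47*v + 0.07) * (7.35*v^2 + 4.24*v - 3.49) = 11.172*v^4 - 26.4097*v^3 - 23.7431*v^2 + 15.8971*v - 0.2443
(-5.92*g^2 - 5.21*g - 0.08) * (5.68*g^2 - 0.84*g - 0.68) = -33.6256*g^4 - 24.62*g^3 + 7.9476*g^2 + 3.61*g + 0.0544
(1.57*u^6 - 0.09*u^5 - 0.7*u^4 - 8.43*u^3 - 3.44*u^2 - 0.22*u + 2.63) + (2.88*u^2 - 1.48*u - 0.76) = 1.57*u^6 - 0.09*u^5 - 0.7*u^4 - 8.43*u^3 - 0.56*u^2 - 1.7*u + 1.87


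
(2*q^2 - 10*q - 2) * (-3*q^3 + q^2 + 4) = -6*q^5 + 32*q^4 - 4*q^3 + 6*q^2 - 40*q - 8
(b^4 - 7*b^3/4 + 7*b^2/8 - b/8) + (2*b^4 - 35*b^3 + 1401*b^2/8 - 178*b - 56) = 3*b^4 - 147*b^3/4 + 176*b^2 - 1425*b/8 - 56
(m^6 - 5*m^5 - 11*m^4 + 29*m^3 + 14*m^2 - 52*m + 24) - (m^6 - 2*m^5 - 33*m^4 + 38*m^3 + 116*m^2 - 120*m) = -3*m^5 + 22*m^4 - 9*m^3 - 102*m^2 + 68*m + 24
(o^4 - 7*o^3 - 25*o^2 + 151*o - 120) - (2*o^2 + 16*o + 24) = o^4 - 7*o^3 - 27*o^2 + 135*o - 144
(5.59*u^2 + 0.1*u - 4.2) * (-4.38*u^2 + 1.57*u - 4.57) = -24.4842*u^4 + 8.3383*u^3 - 6.9933*u^2 - 7.051*u + 19.194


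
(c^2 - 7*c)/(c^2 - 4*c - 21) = c/(c + 3)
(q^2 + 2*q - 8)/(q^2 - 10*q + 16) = (q + 4)/(q - 8)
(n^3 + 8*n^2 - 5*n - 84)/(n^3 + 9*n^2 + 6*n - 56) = (n - 3)/(n - 2)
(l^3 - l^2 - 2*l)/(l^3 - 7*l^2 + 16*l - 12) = l*(l + 1)/(l^2 - 5*l + 6)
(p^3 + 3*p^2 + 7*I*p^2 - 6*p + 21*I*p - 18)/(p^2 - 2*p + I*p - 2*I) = (p^2 + p*(3 + 6*I) + 18*I)/(p - 2)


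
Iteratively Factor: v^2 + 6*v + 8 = (v + 2)*(v + 4)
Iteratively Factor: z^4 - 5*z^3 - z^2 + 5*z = (z + 1)*(z^3 - 6*z^2 + 5*z) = z*(z + 1)*(z^2 - 6*z + 5) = z*(z - 5)*(z + 1)*(z - 1)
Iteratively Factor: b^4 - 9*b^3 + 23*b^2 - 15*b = (b - 1)*(b^3 - 8*b^2 + 15*b) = b*(b - 1)*(b^2 - 8*b + 15) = b*(b - 3)*(b - 1)*(b - 5)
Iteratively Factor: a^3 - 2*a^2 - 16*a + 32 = (a + 4)*(a^2 - 6*a + 8) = (a - 2)*(a + 4)*(a - 4)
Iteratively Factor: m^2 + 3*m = (m + 3)*(m)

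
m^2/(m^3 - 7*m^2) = 1/(m - 7)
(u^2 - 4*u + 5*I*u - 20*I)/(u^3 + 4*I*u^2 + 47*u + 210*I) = (u - 4)/(u^2 - I*u + 42)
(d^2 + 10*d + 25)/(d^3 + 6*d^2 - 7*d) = (d^2 + 10*d + 25)/(d*(d^2 + 6*d - 7))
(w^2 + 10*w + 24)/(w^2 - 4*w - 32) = (w + 6)/(w - 8)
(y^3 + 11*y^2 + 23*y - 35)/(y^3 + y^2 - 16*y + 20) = (y^2 + 6*y - 7)/(y^2 - 4*y + 4)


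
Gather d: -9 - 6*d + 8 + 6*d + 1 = 0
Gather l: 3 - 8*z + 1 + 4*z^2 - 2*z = 4*z^2 - 10*z + 4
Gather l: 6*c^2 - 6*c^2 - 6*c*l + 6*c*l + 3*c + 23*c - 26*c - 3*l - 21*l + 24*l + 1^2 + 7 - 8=0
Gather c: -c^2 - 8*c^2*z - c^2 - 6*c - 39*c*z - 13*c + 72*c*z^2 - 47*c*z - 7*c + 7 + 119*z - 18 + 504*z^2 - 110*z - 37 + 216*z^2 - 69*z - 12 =c^2*(-8*z - 2) + c*(72*z^2 - 86*z - 26) + 720*z^2 - 60*z - 60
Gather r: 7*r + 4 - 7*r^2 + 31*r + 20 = -7*r^2 + 38*r + 24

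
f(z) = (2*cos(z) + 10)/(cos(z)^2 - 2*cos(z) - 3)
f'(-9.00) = 104.25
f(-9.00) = -23.53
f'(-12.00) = 0.15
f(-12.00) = -2.94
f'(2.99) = -2296.40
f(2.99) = -175.40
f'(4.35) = 4.16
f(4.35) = -4.29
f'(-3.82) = -25.42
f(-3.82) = -10.09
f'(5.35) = 0.08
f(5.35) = -2.92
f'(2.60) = -50.20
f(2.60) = -15.01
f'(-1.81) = 2.97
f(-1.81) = -3.86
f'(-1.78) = 2.74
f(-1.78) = -3.77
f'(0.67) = 0.12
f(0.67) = -2.93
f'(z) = (2*sin(z)*cos(z) - 2*sin(z))*(2*cos(z) + 10)/(cos(z)^2 - 2*cos(z) - 3)^2 - 2*sin(z)/(cos(z)^2 - 2*cos(z) - 3) = 2*(cos(z)^2 + 10*cos(z) - 7)*sin(z)/(sin(z)^2 + 2*cos(z) + 2)^2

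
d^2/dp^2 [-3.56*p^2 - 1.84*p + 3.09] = -7.12000000000000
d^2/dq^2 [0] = 0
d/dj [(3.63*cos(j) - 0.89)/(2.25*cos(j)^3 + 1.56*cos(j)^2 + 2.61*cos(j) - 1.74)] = (16.335*cos(j)^3 - 0.3447*cos(j)^2 - 2.7768*cos(j) + 3.9933)*sin(j)/(5.0625*cos(j)^6 + 7.02*cos(j)^5 + 14.1786*cos(j)^4 + 0.3132*cos(j)^3 + 1.3833*cos(j)^2 - 9.0828*cos(j) + 3.0276)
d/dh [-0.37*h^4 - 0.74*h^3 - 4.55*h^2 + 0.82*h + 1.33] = -1.48*h^3 - 2.22*h^2 - 9.1*h + 0.82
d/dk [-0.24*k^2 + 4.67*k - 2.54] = 4.67 - 0.48*k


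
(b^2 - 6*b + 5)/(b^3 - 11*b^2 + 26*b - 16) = (b - 5)/(b^2 - 10*b + 16)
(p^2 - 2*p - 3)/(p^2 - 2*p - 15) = (-p^2 + 2*p + 3)/(-p^2 + 2*p + 15)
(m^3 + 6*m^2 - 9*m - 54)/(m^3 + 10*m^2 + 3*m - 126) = (m + 3)/(m + 7)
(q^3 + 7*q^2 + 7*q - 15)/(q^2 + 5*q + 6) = (q^2 + 4*q - 5)/(q + 2)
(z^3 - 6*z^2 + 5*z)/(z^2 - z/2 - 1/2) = 2*z*(z - 5)/(2*z + 1)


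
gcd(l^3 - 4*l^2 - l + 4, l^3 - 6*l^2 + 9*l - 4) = l^2 - 5*l + 4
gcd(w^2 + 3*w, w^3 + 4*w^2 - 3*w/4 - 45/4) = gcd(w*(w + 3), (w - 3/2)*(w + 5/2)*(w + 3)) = w + 3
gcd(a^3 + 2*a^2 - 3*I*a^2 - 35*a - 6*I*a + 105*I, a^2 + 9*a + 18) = 1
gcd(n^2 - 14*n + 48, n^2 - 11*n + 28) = 1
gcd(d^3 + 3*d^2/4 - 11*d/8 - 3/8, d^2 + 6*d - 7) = d - 1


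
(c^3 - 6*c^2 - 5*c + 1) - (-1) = c^3 - 6*c^2 - 5*c + 2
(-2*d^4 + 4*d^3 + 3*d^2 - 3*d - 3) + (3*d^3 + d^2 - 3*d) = -2*d^4 + 7*d^3 + 4*d^2 - 6*d - 3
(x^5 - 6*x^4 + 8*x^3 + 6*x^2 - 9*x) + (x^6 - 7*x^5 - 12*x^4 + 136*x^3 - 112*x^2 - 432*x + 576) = x^6 - 6*x^5 - 18*x^4 + 144*x^3 - 106*x^2 - 441*x + 576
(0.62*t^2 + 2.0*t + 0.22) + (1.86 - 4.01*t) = 0.62*t^2 - 2.01*t + 2.08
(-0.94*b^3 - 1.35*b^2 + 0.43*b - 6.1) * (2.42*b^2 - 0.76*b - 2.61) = -2.2748*b^5 - 2.5526*b^4 + 4.52*b^3 - 11.5653*b^2 + 3.5137*b + 15.921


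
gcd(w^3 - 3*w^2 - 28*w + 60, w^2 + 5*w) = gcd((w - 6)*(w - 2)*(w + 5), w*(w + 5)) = w + 5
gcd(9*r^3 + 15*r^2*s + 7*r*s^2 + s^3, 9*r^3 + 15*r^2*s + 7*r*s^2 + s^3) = 9*r^3 + 15*r^2*s + 7*r*s^2 + s^3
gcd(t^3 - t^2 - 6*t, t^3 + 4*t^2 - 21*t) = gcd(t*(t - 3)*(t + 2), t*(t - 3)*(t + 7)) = t^2 - 3*t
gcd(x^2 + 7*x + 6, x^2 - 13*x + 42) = 1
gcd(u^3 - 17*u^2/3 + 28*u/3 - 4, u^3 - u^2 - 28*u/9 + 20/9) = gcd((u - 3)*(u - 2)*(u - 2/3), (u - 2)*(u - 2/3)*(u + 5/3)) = u^2 - 8*u/3 + 4/3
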